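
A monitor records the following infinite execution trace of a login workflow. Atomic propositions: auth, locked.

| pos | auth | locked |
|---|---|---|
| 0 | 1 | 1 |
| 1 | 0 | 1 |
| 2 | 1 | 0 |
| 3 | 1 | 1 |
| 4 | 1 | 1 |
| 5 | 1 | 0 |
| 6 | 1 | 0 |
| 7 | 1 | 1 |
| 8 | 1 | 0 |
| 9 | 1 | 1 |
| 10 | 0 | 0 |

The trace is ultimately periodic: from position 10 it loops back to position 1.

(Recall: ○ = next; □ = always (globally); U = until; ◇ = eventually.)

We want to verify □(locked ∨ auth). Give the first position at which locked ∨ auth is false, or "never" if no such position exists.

Check locked ∨ auth at each position in order: 0 ✓, 1 ✓, 2 ✓, 3 ✓, 4 ✓, 5 ✓, 6 ✓, 7 ✓, 8 ✓, 9 ✓.
At position 10 the labels are {}, so locked ∨ auth is false there. This is the first violation.

10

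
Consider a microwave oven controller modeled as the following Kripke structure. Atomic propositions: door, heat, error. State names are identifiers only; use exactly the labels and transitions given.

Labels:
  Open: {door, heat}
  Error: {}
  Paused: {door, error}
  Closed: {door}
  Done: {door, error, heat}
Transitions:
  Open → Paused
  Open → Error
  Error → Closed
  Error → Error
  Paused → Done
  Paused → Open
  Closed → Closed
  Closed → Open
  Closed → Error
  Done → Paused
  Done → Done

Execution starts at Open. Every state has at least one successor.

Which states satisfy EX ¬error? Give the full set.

States satisfying ¬error: {Open, Error, Closed}.
States satisfying EX ¬error: {Open, Error, Paused, Closed}.

{Open, Error, Paused, Closed}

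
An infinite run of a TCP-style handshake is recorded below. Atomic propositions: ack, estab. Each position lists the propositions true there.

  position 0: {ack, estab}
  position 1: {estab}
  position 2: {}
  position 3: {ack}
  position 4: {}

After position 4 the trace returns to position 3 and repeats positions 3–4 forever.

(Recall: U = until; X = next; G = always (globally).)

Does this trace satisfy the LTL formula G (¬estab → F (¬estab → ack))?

¬estab → F (¬estab → ack) holds at every position 0..4, and those are all positions ever visited, so G (¬estab → F (¬estab → ack)) holds.
Positions where ¬estab holds: 2, 3, 4.
Check F (¬estab → ack) at each: 2→ok, 3→ok, 4→ok.

Satisfied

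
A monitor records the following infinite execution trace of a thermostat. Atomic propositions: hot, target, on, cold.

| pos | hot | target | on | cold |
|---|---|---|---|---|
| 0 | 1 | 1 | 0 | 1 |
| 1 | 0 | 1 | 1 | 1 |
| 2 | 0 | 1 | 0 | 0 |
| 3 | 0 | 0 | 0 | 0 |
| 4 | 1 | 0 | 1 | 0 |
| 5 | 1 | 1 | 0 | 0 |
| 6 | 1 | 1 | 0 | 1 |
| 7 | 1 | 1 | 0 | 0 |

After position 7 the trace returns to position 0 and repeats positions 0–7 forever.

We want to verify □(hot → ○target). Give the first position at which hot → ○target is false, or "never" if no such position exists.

never

hot → ○target holds at every position 0..7, and those are all the positions the trace ever visits, so the invariant □(hot → ○target) is never violated.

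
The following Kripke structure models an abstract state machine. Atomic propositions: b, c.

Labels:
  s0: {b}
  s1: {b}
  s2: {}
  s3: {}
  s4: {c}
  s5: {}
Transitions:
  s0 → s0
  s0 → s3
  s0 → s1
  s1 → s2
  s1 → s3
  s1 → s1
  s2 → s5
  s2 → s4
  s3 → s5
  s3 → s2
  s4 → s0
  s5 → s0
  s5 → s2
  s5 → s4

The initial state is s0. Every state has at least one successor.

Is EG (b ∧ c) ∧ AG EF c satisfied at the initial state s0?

States satisfying b ∧ c: ∅.
States satisfying EG (b ∧ c): ∅.
States satisfying EF c: {s0, s1, s2, s3, s4, s5}.
States satisfying AG EF c: {s0, s1, s2, s3, s4, s5}.
States satisfying EG (b ∧ c) ∧ AG EF c: ∅.
s0 ∉ Sat(EG (b ∧ c) ∧ AG EF c).

No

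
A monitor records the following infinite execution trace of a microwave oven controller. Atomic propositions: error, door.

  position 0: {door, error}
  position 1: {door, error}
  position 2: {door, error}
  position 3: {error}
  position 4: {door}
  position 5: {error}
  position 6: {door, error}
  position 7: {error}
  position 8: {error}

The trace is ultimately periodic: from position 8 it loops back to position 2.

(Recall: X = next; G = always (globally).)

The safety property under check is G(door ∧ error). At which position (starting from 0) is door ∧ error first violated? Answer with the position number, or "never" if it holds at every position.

3

Check door ∧ error at each position in order: 0 ✓, 1 ✓, 2 ✓.
At position 3 the labels are {error}, so door ∧ error is false there. This is the first violation.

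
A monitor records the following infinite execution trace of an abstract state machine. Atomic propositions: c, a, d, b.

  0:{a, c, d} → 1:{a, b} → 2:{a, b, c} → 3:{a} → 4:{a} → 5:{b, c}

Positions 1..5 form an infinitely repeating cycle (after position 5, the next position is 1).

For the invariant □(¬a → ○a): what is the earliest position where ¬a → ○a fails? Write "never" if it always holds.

never

¬a → ○a holds at every position 0..5, and those are all the positions the trace ever visits, so the invariant □(¬a → ○a) is never violated.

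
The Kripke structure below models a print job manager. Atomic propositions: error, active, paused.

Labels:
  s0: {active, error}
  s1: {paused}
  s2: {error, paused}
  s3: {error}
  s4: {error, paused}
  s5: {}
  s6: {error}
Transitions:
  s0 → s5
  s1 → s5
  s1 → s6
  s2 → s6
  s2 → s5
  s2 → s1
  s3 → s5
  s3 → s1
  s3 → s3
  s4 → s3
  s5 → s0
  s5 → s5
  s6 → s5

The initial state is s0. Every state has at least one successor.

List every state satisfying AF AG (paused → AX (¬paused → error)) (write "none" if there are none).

{s0, s1, s2, s5, s6}

States satisfying AG (paused → AX (¬paused → error)): {s0, s5, s6}.
States satisfying AF AG (paused → AX (¬paused → error)): {s0, s1, s2, s5, s6}.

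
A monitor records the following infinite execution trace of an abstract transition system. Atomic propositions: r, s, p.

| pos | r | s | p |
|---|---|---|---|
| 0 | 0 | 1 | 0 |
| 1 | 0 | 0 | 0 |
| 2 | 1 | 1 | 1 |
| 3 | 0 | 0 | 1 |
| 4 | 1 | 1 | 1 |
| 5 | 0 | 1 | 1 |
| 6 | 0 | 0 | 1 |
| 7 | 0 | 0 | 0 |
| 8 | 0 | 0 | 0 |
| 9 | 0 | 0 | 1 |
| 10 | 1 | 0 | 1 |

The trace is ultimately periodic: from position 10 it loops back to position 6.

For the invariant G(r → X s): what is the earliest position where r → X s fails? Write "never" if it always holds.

Check r → X s at each position in order: 0 ✓, 1 ✓.
At position 2 the labels are {p, r, s} and the next position 3 has {p}, so r → X s is false there. This is the first violation.

2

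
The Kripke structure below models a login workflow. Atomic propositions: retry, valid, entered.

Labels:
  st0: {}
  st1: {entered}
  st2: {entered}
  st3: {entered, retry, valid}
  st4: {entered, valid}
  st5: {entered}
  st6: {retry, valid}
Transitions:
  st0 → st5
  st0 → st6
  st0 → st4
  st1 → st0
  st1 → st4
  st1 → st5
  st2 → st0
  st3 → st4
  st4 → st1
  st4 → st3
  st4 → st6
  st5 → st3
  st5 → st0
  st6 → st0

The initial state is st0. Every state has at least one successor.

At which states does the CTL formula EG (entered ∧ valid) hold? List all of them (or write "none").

{st3, st4}

States satisfying entered ∧ valid: {st3, st4}.
States satisfying EG (entered ∧ valid): {st3, st4}.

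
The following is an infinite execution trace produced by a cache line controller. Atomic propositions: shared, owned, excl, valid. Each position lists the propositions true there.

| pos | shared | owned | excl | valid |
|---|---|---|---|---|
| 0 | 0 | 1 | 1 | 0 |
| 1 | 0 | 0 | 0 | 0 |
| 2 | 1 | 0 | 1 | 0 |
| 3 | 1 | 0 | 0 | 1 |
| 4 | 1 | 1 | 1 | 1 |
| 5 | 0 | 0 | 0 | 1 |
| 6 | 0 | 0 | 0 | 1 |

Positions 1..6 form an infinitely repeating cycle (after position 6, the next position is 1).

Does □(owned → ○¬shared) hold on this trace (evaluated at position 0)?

owned → ○¬shared holds at every position 0..6, and those are all positions ever visited, so □(owned → ○¬shared) holds.
Positions where owned holds: 0, 4.
Check ○¬shared at each: 0→ok, 4→ok.

Satisfied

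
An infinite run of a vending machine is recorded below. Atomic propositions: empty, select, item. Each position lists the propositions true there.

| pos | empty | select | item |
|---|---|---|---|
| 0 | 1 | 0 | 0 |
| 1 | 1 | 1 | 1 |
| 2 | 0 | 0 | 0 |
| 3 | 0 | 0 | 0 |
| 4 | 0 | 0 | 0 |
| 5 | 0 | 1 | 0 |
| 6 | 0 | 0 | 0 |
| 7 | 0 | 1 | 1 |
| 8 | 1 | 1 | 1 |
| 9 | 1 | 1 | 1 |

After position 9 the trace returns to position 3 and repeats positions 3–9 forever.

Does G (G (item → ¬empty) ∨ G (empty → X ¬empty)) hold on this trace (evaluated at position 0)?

G (item → ¬empty) ∨ G (empty → X ¬empty) must hold at every position from 0 onward. It fails at position 0, so G (G (item → ¬empty) ∨ G (empty → X ¬empty)) is false.

Violated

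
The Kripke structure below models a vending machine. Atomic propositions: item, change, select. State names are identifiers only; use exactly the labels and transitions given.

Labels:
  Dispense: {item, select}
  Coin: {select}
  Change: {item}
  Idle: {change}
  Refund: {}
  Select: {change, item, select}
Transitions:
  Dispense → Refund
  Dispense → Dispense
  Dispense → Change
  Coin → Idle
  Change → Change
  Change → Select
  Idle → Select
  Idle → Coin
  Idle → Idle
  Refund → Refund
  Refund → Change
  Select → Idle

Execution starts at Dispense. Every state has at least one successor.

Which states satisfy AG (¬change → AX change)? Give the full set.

{Coin, Idle, Select}

States satisfying ¬change → AX change: {Coin, Idle, Select}.
States satisfying AG (¬change → AX change): {Coin, Idle, Select}.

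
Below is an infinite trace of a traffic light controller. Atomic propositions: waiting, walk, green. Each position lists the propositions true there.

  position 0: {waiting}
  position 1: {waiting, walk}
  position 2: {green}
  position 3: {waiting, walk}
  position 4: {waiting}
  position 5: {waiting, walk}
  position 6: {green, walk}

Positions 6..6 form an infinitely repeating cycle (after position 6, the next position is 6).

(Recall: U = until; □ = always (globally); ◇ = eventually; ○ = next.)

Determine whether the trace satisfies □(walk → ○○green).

No

walk → ○○green must hold at every position from 0 onward. It fails at position 1, so □(walk → ○○green) is false.
Positions where walk holds: 1, 3, 5, 6.
Check ○○green at each: 1→fails, 3→fails, 5→ok, 6→ok.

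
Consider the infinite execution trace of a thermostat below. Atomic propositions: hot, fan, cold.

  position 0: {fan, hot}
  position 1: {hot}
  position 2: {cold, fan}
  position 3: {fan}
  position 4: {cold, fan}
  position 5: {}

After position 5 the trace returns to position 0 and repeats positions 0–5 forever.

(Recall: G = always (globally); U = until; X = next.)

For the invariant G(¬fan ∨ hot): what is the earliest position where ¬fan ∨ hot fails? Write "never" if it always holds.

2

Check ¬fan ∨ hot at each position in order: 0 ✓, 1 ✓.
At position 2 the labels are {cold, fan}, so ¬fan ∨ hot is false there. This is the first violation.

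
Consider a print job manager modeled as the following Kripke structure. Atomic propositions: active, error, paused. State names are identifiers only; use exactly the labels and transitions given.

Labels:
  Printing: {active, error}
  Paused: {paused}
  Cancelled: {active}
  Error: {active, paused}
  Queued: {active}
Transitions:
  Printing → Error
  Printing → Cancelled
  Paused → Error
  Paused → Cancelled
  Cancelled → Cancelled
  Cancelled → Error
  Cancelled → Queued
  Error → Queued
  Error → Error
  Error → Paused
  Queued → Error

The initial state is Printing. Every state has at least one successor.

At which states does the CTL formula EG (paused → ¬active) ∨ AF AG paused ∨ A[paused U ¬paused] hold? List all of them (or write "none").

States satisfying paused → ¬active: {Printing, Paused, Cancelled, Queued}.
States satisfying EG (paused → ¬active): {Printing, Paused, Cancelled}.
States satisfying AG paused: ∅.
States satisfying AF AG paused: ∅.
States satisfying paused: {Paused, Error}.
States satisfying ¬paused: {Printing, Cancelled, Queued}.
States satisfying A[paused U ¬paused]: {Printing, Cancelled, Queued}.
States satisfying AF AG paused ∨ A[paused U ¬paused]: {Printing, Cancelled, Queued}.
States satisfying EG (paused → ¬active) ∨ AF AG paused ∨ A[paused U ¬paused]: {Printing, Paused, Cancelled, Queued}.

{Printing, Paused, Cancelled, Queued}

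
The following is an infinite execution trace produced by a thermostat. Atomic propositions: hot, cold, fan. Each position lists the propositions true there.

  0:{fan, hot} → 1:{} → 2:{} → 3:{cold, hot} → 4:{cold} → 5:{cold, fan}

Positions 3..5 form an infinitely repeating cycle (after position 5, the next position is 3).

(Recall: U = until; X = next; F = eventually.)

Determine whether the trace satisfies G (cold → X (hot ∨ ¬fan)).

cold → X (hot ∨ ¬fan) must hold at every position from 0 onward. It fails at position 4, so G (cold → X (hot ∨ ¬fan)) is false.
Positions where cold holds: 3, 4, 5.
Check X (hot ∨ ¬fan) at each: 3→ok, 4→fails, 5→ok.

Violated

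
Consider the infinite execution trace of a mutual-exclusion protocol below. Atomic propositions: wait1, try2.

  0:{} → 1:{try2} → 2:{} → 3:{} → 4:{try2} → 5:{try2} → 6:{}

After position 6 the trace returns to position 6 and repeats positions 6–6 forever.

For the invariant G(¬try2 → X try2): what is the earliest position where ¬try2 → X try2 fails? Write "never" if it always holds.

Check ¬try2 → X try2 at each position in order: 0 ✓, 1 ✓.
At position 2 the labels are {} and the next position 3 has {}, so ¬try2 → X try2 is false there. This is the first violation.

2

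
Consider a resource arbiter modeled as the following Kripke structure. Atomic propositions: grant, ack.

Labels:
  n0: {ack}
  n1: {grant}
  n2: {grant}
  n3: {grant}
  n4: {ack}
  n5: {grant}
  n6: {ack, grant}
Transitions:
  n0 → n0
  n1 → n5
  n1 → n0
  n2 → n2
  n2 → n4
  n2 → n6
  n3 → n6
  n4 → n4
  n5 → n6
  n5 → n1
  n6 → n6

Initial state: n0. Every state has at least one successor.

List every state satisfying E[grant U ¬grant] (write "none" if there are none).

States satisfying grant: {n1, n2, n3, n5, n6}.
States satisfying ¬grant: {n0, n4}.
States satisfying E[grant U ¬grant]: {n0, n1, n2, n4, n5}.

{n0, n1, n2, n4, n5}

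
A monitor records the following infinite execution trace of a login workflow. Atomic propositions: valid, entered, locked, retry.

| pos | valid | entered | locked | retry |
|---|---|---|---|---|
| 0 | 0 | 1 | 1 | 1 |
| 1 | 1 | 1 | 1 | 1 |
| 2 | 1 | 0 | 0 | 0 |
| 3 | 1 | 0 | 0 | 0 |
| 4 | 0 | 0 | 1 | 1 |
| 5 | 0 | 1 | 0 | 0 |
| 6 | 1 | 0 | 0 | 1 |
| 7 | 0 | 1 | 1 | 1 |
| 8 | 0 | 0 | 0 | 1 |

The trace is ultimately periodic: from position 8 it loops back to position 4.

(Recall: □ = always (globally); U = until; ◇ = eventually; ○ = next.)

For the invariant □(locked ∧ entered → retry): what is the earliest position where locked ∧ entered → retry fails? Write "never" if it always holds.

locked ∧ entered → retry holds at every position 0..8, and those are all the positions the trace ever visits, so the invariant □(locked ∧ entered → retry) is never violated.

never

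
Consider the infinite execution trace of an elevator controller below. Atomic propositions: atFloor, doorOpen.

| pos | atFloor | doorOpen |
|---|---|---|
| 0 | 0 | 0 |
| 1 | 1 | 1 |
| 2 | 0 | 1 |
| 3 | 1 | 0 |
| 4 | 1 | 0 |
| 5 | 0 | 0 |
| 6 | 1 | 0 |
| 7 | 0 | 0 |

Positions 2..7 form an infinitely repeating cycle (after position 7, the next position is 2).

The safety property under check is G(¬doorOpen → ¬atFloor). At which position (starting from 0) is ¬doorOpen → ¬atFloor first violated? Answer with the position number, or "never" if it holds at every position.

3

Check ¬doorOpen → ¬atFloor at each position in order: 0 ✓, 1 ✓, 2 ✓.
At position 3 the labels are {atFloor}, so ¬doorOpen → ¬atFloor is false there. This is the first violation.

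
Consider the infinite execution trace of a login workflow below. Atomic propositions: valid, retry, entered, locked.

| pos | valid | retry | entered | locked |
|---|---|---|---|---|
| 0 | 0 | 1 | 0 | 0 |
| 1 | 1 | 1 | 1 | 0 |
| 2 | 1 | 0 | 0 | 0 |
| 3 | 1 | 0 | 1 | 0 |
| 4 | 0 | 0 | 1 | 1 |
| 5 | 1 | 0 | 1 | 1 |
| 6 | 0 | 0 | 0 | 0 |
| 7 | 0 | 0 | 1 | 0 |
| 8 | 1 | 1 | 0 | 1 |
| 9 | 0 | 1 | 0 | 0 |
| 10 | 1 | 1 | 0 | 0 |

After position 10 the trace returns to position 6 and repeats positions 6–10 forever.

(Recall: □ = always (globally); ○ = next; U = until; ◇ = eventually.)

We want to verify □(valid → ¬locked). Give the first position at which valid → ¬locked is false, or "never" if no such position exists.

5

Check valid → ¬locked at each position in order: 0 ✓, 1 ✓, 2 ✓, 3 ✓, 4 ✓.
At position 5 the labels are {entered, locked, valid}, so valid → ¬locked is false there. This is the first violation.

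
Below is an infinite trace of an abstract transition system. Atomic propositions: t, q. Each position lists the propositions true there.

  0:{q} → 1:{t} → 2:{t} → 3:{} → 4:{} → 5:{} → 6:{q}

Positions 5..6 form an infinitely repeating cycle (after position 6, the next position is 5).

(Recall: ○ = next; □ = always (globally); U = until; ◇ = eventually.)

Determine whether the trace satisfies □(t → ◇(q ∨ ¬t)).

Satisfied

t → ◇(q ∨ ¬t) holds at every position 0..6, and those are all positions ever visited, so □(t → ◇(q ∨ ¬t)) holds.
Positions where t holds: 1, 2.
Check ◇(q ∨ ¬t) at each: 1→ok, 2→ok.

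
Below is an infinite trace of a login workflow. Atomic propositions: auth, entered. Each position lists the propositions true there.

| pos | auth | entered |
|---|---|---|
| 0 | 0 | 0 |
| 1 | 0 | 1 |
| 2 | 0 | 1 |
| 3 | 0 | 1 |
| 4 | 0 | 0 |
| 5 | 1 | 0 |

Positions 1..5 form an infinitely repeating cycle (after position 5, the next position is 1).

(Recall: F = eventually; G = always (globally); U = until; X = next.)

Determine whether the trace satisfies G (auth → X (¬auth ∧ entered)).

auth → X (¬auth ∧ entered) holds at every position 0..5, and those are all positions ever visited, so G (auth → X (¬auth ∧ entered)) holds.
Positions where auth holds: 5.
Check X (¬auth ∧ entered) at each: 5→ok.

Satisfied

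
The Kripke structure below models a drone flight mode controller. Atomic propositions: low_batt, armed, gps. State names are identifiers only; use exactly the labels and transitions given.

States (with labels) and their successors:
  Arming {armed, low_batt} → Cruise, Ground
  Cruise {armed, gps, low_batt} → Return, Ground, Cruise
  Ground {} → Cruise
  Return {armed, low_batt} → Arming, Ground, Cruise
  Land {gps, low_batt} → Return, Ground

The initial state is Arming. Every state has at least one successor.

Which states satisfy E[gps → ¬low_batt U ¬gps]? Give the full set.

States satisfying gps → ¬low_batt: {Arming, Ground, Return}.
States satisfying ¬gps: {Arming, Ground, Return}.
States satisfying E[gps → ¬low_batt U ¬gps]: {Arming, Ground, Return}.

{Arming, Ground, Return}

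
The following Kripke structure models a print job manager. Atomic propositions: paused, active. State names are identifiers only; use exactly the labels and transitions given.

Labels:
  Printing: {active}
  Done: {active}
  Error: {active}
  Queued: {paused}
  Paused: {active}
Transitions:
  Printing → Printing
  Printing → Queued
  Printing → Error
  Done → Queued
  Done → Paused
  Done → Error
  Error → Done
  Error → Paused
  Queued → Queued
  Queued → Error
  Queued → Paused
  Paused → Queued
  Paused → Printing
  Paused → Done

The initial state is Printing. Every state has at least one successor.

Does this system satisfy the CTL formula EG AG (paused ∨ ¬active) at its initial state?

Violated

States satisfying AG (paused ∨ ¬active): ∅.
States satisfying EG AG (paused ∨ ¬active): ∅.
No suitable path/successor from Printing witnesses the formula.
Printing ∉ Sat(EG AG (paused ∨ ¬active)).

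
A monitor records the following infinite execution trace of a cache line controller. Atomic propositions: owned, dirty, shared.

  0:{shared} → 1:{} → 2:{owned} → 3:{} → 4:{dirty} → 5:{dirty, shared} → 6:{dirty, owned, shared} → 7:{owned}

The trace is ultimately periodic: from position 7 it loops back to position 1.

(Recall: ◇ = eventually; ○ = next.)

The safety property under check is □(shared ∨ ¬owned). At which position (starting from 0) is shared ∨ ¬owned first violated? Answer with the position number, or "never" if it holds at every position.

Check shared ∨ ¬owned at each position in order: 0 ✓, 1 ✓.
At position 2 the labels are {owned}, so shared ∨ ¬owned is false there. This is the first violation.

2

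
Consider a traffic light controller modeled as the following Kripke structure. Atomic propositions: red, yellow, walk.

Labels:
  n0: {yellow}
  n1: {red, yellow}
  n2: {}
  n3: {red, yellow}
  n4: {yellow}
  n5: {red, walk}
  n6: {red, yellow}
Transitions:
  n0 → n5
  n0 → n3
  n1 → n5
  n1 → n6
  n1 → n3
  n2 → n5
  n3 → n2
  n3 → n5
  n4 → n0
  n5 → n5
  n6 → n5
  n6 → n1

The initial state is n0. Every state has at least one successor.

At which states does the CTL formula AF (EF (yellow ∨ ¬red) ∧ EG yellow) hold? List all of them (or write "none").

{n1, n6}

States satisfying EF (yellow ∨ ¬red) ∧ EG yellow: {n1, n6}.
States satisfying AF (EF (yellow ∨ ¬red) ∧ EG yellow): {n1, n6}.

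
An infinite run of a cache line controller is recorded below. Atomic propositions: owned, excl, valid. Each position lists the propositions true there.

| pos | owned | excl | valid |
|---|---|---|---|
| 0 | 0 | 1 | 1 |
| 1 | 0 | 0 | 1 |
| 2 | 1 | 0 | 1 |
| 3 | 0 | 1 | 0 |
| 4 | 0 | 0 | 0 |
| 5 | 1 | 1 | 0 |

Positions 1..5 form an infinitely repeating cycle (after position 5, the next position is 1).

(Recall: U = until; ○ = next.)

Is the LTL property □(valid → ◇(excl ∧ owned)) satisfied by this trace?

valid → ◇(excl ∧ owned) holds at every position 0..5, and those are all positions ever visited, so □(valid → ◇(excl ∧ owned)) holds.
Positions where valid holds: 0, 1, 2.
Check ◇(excl ∧ owned) at each: 0→ok, 1→ok, 2→ok.

Holds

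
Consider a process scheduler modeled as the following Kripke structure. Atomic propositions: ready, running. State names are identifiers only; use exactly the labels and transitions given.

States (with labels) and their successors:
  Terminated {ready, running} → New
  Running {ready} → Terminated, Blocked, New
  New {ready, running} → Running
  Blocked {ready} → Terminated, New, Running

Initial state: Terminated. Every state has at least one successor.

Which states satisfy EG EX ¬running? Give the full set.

States satisfying EX ¬running: {Running, New, Blocked}.
States satisfying EG EX ¬running: {Running, New, Blocked}.

{Running, New, Blocked}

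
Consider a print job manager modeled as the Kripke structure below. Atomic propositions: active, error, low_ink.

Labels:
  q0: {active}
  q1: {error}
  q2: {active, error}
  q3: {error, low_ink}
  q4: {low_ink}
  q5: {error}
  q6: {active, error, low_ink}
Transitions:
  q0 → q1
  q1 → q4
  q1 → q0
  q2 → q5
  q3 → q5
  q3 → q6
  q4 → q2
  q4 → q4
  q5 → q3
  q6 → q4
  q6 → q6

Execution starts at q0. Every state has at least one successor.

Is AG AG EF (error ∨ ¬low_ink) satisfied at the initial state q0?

Holds

States satisfying AG EF (error ∨ ¬low_ink): {q0, q1, q2, q3, q4, q5, q6}.
States satisfying AG AG EF (error ∨ ¬low_ink): {q0, q1, q2, q3, q4, q5, q6}.
Every state reachable from q0 satisfies AG EF (error ∨ ¬low_ink).
q0 ∈ Sat(AG AG EF (error ∨ ¬low_ink)).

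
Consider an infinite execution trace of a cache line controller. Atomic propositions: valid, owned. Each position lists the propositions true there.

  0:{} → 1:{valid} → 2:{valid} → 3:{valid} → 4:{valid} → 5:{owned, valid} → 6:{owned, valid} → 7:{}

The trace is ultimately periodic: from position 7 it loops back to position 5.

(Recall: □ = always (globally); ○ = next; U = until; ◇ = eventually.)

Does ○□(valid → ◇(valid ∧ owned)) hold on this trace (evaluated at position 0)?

The position after 0 is 1; □(valid → ◇(valid ∧ owned)) is true there.

Satisfied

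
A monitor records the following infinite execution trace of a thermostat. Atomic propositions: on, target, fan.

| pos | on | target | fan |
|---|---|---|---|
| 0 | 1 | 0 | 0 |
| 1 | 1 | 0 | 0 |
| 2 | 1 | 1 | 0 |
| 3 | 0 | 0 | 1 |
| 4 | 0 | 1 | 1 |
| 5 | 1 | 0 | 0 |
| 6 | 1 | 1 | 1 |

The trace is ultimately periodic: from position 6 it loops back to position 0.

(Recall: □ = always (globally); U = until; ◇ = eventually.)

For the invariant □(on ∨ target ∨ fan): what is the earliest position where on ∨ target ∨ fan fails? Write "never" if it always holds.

never

on ∨ target ∨ fan holds at every position 0..6, and those are all the positions the trace ever visits, so the invariant □(on ∨ target ∨ fan) is never violated.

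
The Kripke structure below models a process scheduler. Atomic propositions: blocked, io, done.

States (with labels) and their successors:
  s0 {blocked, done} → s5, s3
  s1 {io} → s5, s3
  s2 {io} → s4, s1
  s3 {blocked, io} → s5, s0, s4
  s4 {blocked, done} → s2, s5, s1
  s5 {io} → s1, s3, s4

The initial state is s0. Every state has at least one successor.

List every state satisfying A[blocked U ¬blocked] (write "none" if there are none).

{s1, s2, s4, s5}

States satisfying blocked: {s0, s3, s4}.
States satisfying ¬blocked: {s1, s2, s5}.
States satisfying A[blocked U ¬blocked]: {s1, s2, s4, s5}.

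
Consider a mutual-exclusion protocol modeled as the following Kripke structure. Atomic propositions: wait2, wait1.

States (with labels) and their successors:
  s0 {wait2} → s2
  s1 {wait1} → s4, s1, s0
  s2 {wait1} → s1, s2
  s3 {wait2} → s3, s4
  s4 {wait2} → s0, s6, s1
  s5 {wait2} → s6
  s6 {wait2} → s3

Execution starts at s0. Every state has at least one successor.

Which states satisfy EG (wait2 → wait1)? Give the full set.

{s1, s2}

States satisfying wait2 → wait1: {s1, s2}.
States satisfying EG (wait2 → wait1): {s1, s2}.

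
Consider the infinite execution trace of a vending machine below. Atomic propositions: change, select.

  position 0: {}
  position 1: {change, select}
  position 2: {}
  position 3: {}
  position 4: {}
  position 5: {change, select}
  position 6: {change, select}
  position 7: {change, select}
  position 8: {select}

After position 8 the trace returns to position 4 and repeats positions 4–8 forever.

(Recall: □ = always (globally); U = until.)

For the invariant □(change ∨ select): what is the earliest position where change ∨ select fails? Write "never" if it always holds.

At position 0 the labels are {}, so change ∨ select is false there. This is the first violation.

0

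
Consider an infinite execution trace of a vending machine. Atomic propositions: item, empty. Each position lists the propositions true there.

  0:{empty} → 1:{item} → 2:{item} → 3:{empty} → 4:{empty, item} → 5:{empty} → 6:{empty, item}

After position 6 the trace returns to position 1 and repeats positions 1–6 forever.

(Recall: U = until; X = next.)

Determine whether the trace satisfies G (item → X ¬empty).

item → X ¬empty must hold at every position from 0 onward. It fails at position 2, so G (item → X ¬empty) is false.
Positions where item holds: 1, 2, 4, 6.
Check X ¬empty at each: 1→ok, 2→fails, 4→fails, 6→ok.

Violated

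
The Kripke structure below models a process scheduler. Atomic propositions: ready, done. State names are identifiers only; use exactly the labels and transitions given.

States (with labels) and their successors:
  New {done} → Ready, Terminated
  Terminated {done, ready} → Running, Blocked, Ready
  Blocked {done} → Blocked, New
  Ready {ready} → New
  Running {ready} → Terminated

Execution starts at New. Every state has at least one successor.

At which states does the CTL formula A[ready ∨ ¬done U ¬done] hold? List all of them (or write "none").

States satisfying ready ∨ ¬done: {Terminated, Ready, Running}.
States satisfying ¬done: {Ready, Running}.
States satisfying A[ready ∨ ¬done U ¬done]: {Ready, Running}.

{Ready, Running}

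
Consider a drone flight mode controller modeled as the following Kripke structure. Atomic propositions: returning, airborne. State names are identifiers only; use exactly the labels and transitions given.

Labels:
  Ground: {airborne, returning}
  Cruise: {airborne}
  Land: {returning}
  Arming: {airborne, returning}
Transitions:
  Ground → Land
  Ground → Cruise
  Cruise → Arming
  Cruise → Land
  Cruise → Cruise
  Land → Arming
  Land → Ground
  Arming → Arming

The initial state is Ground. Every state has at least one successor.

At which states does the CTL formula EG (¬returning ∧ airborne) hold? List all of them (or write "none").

States satisfying ¬returning ∧ airborne: {Cruise}.
States satisfying EG (¬returning ∧ airborne): {Cruise}.

{Cruise}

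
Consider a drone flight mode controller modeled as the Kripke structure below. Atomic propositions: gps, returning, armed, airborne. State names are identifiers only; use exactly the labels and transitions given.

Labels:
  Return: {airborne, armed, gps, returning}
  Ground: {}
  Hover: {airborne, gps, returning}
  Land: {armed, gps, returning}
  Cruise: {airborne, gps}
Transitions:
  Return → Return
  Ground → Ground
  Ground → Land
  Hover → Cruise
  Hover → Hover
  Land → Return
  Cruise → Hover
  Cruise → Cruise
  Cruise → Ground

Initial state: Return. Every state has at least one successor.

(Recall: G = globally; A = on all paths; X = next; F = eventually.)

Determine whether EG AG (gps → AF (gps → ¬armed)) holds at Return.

Does not hold

States satisfying AG (gps → AF (gps → ¬armed)): ∅.
States satisfying EG AG (gps → AF (gps → ¬armed)): ∅.
No suitable path/successor from Return witnesses the formula.
Return ∉ Sat(EG AG (gps → AF (gps → ¬armed))).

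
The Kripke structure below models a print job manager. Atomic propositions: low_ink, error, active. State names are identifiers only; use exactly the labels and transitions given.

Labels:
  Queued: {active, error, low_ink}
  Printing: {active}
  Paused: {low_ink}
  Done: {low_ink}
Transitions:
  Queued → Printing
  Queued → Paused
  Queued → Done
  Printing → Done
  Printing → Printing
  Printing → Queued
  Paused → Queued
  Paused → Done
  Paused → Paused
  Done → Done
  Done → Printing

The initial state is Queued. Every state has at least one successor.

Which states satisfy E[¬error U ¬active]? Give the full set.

{Printing, Paused, Done}

States satisfying ¬error: {Printing, Paused, Done}.
States satisfying ¬active: {Paused, Done}.
States satisfying E[¬error U ¬active]: {Printing, Paused, Done}.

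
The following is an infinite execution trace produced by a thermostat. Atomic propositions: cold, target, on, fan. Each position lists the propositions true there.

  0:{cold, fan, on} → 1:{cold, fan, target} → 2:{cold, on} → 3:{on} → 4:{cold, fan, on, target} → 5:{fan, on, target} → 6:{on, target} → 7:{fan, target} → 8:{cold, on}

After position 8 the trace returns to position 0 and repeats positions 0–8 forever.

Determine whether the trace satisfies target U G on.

Walking from position 0: at position 0, G on has not yet held and target fails, so target U G on is false.

No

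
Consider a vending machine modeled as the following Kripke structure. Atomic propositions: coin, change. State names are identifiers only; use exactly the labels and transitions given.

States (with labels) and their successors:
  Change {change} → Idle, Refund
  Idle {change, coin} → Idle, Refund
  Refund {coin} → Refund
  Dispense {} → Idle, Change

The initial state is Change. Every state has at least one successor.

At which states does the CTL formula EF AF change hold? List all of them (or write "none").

{Change, Idle, Dispense}

States satisfying AF change: {Change, Idle, Dispense}.
States satisfying EF AF change: {Change, Idle, Dispense}.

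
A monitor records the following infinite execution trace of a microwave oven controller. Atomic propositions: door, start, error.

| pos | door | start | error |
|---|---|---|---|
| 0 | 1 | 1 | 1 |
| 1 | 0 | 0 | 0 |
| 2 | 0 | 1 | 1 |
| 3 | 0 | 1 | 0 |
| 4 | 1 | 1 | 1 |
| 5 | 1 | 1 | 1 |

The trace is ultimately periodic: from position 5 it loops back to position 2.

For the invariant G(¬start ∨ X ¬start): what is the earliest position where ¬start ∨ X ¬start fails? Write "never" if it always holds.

Check ¬start ∨ X ¬start at each position in order: 0 ✓, 1 ✓.
At position 2 the labels are {error, start} and the next position 3 has {start}, so ¬start ∨ X ¬start is false there. This is the first violation.

2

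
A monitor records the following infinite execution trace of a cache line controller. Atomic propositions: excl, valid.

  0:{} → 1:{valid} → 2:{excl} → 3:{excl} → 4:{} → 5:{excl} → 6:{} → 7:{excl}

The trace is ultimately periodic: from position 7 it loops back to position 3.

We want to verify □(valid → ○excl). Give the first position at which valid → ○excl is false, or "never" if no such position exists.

never

valid → ○excl holds at every position 0..7, and those are all the positions the trace ever visits, so the invariant □(valid → ○excl) is never violated.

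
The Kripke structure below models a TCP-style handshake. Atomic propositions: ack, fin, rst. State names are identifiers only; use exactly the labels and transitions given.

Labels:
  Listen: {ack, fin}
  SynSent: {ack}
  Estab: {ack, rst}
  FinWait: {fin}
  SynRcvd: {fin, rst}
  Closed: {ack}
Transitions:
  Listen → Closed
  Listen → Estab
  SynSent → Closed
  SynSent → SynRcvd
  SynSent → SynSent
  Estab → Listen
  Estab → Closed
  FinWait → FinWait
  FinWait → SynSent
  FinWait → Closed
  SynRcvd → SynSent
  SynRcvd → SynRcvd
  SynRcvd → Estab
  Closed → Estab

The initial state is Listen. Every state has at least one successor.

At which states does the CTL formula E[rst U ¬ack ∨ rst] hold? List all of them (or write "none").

{Estab, FinWait, SynRcvd}

States satisfying rst: {Estab, SynRcvd}.
States satisfying ¬ack ∨ rst: {Estab, FinWait, SynRcvd}.
States satisfying E[rst U ¬ack ∨ rst]: {Estab, FinWait, SynRcvd}.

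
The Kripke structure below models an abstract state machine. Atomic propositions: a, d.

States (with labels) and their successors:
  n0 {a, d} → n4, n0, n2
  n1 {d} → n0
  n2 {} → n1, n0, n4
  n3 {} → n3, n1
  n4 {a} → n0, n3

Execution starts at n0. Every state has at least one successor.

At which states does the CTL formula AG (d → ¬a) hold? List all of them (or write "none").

States satisfying d → ¬a: {n1, n2, n3, n4}.
States satisfying AG (d → ¬a): ∅.

none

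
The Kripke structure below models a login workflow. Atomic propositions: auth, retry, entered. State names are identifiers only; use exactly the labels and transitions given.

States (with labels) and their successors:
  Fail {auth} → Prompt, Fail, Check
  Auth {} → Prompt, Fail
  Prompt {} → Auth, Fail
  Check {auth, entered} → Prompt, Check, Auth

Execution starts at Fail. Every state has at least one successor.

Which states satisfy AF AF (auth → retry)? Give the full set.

{Auth, Prompt}

States satisfying AF (auth → retry): {Auth, Prompt}.
States satisfying AF AF (auth → retry): {Auth, Prompt}.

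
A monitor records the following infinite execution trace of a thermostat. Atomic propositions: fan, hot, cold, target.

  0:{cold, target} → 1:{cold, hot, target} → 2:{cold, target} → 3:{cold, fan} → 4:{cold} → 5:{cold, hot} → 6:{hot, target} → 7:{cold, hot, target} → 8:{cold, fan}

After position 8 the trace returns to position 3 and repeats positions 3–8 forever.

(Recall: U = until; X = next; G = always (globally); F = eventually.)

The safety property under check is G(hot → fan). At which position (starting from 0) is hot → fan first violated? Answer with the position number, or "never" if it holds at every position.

1

Check hot → fan at each position in order: 0 ✓.
At position 1 the labels are {cold, hot, target}, so hot → fan is false there. This is the first violation.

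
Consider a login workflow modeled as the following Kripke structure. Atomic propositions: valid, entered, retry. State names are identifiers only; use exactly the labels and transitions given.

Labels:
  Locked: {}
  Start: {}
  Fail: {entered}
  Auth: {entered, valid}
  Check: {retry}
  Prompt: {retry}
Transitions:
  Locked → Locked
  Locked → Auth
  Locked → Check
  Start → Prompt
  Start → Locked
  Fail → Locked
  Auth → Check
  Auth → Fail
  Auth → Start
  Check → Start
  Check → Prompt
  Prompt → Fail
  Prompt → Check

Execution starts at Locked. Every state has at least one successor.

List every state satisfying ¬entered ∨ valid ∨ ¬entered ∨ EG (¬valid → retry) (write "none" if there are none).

{Locked, Start, Auth, Check, Prompt}

States satisfying ¬entered: {Locked, Start, Check, Prompt}.
States satisfying valid ∨ ¬entered: {Locked, Start, Auth, Check, Prompt}.
States satisfying ¬entered ∨ valid ∨ ¬entered: {Locked, Start, Auth, Check, Prompt}.
States satisfying ¬valid → retry: {Auth, Check, Prompt}.
States satisfying EG (¬valid → retry): {Auth, Check, Prompt}.
States satisfying ¬entered ∨ valid ∨ ¬entered ∨ EG (¬valid → retry): {Locked, Start, Auth, Check, Prompt}.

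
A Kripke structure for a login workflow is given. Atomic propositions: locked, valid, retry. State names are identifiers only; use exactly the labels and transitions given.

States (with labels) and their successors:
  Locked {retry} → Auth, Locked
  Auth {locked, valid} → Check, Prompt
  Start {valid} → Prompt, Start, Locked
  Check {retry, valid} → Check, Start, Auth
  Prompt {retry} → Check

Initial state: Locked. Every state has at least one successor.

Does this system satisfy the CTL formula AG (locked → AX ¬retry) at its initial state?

Violated

States satisfying locked → AX ¬retry: {Locked, Start, Check, Prompt}.
States satisfying AG (locked → AX ¬retry): ∅.
Auth is reachable from Locked and violates locked → AX ¬retry, so AG fails at Locked.
Locked ∉ Sat(AG (locked → AX ¬retry)).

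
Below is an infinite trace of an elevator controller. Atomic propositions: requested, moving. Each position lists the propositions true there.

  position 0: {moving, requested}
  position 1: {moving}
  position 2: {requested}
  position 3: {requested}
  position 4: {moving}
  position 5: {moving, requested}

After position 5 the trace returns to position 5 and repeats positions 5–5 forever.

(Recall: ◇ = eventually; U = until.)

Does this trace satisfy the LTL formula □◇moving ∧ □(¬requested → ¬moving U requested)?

◇moving holds at every position 0..5, and those are all positions ever visited, so □◇moving holds.
¬requested → ¬moving U requested must hold at every position from 0 onward. It fails at position 1, so □(¬requested → ¬moving U requested) is false.
Positions where ¬requested holds: 1, 4.
Check ¬moving U requested at each: 1→fails, 4→fails.
At position 0: □◇moving is true; □(¬requested → ¬moving U requested) is false; so □◇moving ∧ □(¬requested → ¬moving U requested) is false.

Does not hold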